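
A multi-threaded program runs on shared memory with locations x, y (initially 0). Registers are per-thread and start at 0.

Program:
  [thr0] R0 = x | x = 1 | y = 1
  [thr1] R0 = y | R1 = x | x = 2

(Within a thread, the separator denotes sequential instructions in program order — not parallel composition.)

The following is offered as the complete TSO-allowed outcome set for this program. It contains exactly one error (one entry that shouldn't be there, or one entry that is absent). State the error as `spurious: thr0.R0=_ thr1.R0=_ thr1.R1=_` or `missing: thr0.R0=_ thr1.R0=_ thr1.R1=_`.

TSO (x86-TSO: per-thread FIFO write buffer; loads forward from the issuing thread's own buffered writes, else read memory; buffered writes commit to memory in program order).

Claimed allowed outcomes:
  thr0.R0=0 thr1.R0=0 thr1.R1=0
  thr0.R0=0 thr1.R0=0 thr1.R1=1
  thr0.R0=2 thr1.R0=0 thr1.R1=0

outcome vector order: (thr0.R0,thr1.R0,thr1.R1)
TSO (4): <0 0 0>, <0 0 1>, <0 1 1>, <2 0 0>
TSO∖claimed = {<0 1 1>}

missing: thr0.R0=0 thr1.R0=1 thr1.R1=1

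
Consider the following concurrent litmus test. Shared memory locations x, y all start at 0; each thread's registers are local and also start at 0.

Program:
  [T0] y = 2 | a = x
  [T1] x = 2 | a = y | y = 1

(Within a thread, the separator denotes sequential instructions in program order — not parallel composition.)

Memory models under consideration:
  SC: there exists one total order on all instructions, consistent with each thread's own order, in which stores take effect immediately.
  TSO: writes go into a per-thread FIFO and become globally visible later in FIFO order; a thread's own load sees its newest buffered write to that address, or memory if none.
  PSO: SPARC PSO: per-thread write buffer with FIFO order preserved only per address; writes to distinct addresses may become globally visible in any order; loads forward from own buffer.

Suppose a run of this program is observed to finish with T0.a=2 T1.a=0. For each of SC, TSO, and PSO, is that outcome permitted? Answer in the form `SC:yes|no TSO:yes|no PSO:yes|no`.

SC:yes TSO:yes PSO:yes

outcome vector order: (T0.a,T1.a)
[SC] allowed = {(0,2) (2,0) (2,2)}
[TSO] allowed = {(0,0) (0,2) (2,0) (2,2)}
[PSO] allowed = {(0,0) (0,2) (2,0) (2,2)}
target (2,0) ∈ {SC,TSO,PSO}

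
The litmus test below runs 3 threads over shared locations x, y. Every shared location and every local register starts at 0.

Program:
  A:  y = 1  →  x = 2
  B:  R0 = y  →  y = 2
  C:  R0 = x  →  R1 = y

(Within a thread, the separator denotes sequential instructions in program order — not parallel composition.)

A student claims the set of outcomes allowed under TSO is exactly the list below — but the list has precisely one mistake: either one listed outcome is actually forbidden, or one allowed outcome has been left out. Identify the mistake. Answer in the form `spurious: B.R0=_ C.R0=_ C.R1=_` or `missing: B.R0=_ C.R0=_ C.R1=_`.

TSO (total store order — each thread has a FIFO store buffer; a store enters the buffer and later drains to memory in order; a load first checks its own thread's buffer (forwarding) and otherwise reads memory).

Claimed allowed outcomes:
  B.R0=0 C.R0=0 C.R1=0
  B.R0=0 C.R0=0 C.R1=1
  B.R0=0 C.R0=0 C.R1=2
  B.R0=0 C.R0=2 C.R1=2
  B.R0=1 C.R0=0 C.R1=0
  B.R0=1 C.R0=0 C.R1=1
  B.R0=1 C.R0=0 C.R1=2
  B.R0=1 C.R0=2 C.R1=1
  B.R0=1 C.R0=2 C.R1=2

missing: B.R0=0 C.R0=2 C.R1=1

outcome vector order: (B.R0,C.R0,C.R1)
under TSO → 000, 001, 002, 021, 022, 100, 101, 102, 121, 122
TSO∖claimed = {021}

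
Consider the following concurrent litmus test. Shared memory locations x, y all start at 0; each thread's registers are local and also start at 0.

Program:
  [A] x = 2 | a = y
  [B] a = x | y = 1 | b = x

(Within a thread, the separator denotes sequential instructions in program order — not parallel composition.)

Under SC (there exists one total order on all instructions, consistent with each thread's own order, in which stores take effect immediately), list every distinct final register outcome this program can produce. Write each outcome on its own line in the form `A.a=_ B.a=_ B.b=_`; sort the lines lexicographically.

outcome vector order: (A.a,B.a,B.b)
|SC outcomes| = 5

A.a=0 B.a=0 B.b=2
A.a=0 B.a=2 B.b=2
A.a=1 B.a=0 B.b=0
A.a=1 B.a=0 B.b=2
A.a=1 B.a=2 B.b=2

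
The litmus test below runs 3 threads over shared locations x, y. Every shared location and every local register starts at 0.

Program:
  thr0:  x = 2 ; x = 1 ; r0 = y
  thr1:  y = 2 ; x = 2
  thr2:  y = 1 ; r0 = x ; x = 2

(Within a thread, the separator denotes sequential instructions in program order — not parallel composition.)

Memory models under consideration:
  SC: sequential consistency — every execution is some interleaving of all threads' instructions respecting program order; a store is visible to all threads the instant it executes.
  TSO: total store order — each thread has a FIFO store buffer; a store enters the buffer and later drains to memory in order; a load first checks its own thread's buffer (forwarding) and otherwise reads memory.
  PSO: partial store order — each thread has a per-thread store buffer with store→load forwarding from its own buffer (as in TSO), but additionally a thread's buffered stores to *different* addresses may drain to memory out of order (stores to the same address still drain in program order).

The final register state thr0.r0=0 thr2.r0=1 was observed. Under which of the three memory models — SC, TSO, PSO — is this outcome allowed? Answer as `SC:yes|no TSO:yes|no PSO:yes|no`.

SC:yes TSO:yes PSO:yes

outcome vector order: (thr0.r0,thr2.r0)
SC (8): (0,1), (0,2), (1,0), (1,1), (1,2), (2,0), (2,1), (2,2)
TSO (9): (0,0), (0,1), (0,2), (1,0), (1,1), (1,2), (2,0), (2,1), (2,2)
PSO (9): (0,0), (0,1), (0,2), (1,0), (1,1), (1,2), (2,0), (2,1), (2,2)
target (0,1) ∈ {SC,TSO,PSO}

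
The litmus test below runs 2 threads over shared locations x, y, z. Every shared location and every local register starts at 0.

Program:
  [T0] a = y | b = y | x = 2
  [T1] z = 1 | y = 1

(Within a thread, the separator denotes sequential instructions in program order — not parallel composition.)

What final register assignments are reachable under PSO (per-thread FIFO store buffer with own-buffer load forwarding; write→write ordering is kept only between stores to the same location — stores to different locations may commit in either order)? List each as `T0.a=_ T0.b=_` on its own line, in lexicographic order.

outcome vector order: (T0.a,T0.b)
|PSO outcomes| = 3

T0.a=0 T0.b=0
T0.a=0 T0.b=1
T0.a=1 T0.b=1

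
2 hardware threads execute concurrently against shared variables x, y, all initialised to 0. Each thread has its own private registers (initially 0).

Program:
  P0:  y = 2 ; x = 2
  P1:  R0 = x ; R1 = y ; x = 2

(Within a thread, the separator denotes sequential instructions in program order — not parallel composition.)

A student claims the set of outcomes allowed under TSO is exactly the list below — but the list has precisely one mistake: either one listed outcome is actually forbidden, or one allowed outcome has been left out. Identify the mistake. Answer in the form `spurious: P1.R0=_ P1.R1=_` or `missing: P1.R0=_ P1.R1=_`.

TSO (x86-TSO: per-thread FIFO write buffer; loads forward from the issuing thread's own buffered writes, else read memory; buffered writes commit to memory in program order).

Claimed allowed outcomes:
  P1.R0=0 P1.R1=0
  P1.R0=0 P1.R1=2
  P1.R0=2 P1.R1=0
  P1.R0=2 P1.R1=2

spurious: P1.R0=2 P1.R1=0

outcome vector order: (P1.R0,P1.R1)
TSO (3): 00 02 22
claimed∖TSO = {20}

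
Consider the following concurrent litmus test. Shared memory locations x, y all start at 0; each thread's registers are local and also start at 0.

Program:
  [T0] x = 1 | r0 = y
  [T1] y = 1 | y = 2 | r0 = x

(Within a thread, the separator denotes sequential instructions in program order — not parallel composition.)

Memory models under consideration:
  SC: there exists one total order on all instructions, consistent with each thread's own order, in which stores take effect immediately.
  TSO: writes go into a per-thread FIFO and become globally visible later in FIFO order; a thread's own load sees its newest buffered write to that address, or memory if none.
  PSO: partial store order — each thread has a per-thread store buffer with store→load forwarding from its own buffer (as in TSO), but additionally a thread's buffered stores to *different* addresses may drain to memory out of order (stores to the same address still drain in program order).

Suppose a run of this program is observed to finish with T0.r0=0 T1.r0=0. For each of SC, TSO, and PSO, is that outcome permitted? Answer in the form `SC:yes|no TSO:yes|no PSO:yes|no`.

outcome vector order: (T0.r0,T1.r0)
under SC → <0 1> <1 1> <2 0> <2 1>
under TSO → <0 0> <0 1> <1 0> <1 1> <2 0> <2 1>
under PSO → <0 0> <0 1> <1 0> <1 1> <2 0> <2 1>
target <0 0> ∈ {TSO,PSO}

SC:no TSO:yes PSO:yes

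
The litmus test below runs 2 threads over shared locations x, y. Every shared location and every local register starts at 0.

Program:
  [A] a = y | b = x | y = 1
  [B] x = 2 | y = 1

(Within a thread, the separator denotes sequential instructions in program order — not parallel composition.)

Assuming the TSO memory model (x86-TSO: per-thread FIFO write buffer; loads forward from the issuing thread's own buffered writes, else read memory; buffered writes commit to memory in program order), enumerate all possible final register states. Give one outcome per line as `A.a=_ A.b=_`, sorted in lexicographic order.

A.a=0 A.b=0
A.a=0 A.b=2
A.a=1 A.b=2

outcome vector order: (A.a,A.b)
|TSO outcomes| = 3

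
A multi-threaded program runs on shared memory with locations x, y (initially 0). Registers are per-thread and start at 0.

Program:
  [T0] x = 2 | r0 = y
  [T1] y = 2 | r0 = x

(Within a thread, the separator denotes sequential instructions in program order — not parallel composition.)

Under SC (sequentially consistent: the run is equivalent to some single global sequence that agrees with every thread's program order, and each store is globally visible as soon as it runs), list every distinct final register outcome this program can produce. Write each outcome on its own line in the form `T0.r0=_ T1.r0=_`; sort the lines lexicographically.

T0.r0=0 T1.r0=2
T0.r0=2 T1.r0=0
T0.r0=2 T1.r0=2

outcome vector order: (T0.r0,T1.r0)
|SC outcomes| = 3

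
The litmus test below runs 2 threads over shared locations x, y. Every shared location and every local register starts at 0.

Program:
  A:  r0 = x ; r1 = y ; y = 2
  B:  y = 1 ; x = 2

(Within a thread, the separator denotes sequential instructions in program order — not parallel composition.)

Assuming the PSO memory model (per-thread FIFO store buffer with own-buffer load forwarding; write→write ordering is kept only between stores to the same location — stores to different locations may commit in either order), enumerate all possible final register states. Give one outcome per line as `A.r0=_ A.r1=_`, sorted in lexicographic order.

outcome vector order: (A.r0,A.r1)
|PSO outcomes| = 4

A.r0=0 A.r1=0
A.r0=0 A.r1=1
A.r0=2 A.r1=0
A.r0=2 A.r1=1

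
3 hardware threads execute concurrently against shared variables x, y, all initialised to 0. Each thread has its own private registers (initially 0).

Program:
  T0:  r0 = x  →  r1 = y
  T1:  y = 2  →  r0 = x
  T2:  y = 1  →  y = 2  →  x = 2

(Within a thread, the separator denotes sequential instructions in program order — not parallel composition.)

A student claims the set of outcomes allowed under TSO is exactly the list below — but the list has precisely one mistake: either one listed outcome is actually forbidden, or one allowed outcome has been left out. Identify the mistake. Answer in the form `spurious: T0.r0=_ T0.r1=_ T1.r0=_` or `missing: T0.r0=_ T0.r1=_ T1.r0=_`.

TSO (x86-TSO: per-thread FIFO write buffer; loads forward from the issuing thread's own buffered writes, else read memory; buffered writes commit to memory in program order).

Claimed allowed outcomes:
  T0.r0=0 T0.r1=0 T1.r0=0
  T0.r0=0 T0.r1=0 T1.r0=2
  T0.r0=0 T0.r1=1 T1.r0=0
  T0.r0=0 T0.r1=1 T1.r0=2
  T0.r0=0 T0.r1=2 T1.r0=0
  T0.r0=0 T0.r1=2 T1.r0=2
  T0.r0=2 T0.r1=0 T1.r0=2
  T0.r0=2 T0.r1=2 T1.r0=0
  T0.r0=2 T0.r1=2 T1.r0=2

spurious: T0.r0=2 T0.r1=0 T1.r0=2

outcome vector order: (T0.r0,T0.r1,T1.r0)
TSO (8): 000 002 010 012 020 022 220 222
claimed∖TSO = {202}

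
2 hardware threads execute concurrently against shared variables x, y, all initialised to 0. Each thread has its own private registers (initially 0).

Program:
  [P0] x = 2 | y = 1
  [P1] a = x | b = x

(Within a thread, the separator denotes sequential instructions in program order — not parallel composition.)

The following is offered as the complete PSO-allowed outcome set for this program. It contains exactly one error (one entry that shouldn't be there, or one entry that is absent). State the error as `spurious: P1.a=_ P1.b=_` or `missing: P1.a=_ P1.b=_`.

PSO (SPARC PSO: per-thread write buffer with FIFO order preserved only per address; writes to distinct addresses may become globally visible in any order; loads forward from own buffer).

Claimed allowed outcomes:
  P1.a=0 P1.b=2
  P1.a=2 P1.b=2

missing: P1.a=0 P1.b=0

outcome vector order: (P1.a,P1.b)
PSO (3): (0,0) (0,2) (2,2)
PSO∖claimed = {(0,0)}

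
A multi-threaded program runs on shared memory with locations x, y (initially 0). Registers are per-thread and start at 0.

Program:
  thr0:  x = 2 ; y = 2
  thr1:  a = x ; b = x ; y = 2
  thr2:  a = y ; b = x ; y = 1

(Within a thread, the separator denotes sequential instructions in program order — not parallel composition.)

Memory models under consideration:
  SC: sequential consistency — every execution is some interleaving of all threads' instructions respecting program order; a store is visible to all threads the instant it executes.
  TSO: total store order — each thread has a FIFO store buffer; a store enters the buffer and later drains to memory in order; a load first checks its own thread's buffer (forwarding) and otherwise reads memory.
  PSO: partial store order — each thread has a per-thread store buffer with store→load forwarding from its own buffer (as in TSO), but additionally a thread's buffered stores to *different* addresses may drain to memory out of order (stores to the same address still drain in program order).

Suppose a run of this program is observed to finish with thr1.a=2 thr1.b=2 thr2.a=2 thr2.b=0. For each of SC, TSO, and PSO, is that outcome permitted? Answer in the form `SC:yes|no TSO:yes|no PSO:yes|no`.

outcome vector order: (thr1.a,thr1.b,thr2.a,thr2.b)
SC (10): 0000; 0002; 0020; 0022; 0200; 0202; 0222; 2200; 2202; 2222
TSO (10): 0000; 0002; 0020; 0022; 0200; 0202; 0222; 2200; 2202; 2222
PSO (12): 0000; 0002; 0020; 0022; 0200; 0202; 0220; 0222; 2200; 2202; 2220; 2222
target 2220 ∈ {PSO}

SC:no TSO:no PSO:yes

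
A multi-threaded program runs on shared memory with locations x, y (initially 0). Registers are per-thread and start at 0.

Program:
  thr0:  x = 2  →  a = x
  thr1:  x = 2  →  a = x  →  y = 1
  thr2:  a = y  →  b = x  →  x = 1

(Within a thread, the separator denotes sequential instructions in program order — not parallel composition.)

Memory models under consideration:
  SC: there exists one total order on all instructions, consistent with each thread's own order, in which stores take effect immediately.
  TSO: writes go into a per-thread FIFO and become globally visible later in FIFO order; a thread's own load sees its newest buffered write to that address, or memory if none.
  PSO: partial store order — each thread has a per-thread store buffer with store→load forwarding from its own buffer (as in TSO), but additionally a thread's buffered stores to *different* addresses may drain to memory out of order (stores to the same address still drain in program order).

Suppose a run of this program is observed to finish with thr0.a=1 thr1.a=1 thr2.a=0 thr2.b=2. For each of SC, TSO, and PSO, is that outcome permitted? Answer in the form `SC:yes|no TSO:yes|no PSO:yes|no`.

SC:yes TSO:yes PSO:yes

outcome vector order: (thr0.a,thr1.a,thr2.a,thr2.b)
SC: 10 outcomes — {1/1/0/0 1/1/0/2 1/2/0/0 1/2/0/2 1/2/1/2 2/1/0/0 2/1/0/2 2/2/0/0 2/2/0/2 2/2/1/2}
TSO: 10 outcomes — {1/1/0/0 1/1/0/2 1/2/0/0 1/2/0/2 1/2/1/2 2/1/0/0 2/1/0/2 2/2/0/0 2/2/0/2 2/2/1/2}
PSO: 12 outcomes — {1/1/0/0 1/1/0/2 1/2/0/0 1/2/0/2 1/2/1/0 1/2/1/2 2/1/0/0 2/1/0/2 2/2/0/0 2/2/0/2 2/2/1/0 2/2/1/2}
target 1/1/0/2 ∈ {SC,TSO,PSO}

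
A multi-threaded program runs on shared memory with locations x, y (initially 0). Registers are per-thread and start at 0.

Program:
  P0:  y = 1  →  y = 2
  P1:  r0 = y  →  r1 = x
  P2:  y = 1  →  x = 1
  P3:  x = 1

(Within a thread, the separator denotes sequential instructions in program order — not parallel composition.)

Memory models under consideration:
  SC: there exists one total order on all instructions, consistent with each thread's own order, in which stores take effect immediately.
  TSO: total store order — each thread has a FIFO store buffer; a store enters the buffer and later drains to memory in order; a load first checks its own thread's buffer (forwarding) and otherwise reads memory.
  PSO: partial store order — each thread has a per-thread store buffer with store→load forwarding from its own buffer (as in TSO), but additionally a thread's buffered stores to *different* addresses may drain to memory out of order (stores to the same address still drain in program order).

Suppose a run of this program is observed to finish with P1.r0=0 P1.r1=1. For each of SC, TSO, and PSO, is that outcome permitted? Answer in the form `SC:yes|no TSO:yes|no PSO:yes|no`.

outcome vector order: (P1.r0,P1.r1)
under SC → (0,0) (0,1) (1,0) (1,1) (2,0) (2,1)
under TSO → (0,0) (0,1) (1,0) (1,1) (2,0) (2,1)
under PSO → (0,0) (0,1) (1,0) (1,1) (2,0) (2,1)
target (0,1) ∈ {SC,TSO,PSO}

SC:yes TSO:yes PSO:yes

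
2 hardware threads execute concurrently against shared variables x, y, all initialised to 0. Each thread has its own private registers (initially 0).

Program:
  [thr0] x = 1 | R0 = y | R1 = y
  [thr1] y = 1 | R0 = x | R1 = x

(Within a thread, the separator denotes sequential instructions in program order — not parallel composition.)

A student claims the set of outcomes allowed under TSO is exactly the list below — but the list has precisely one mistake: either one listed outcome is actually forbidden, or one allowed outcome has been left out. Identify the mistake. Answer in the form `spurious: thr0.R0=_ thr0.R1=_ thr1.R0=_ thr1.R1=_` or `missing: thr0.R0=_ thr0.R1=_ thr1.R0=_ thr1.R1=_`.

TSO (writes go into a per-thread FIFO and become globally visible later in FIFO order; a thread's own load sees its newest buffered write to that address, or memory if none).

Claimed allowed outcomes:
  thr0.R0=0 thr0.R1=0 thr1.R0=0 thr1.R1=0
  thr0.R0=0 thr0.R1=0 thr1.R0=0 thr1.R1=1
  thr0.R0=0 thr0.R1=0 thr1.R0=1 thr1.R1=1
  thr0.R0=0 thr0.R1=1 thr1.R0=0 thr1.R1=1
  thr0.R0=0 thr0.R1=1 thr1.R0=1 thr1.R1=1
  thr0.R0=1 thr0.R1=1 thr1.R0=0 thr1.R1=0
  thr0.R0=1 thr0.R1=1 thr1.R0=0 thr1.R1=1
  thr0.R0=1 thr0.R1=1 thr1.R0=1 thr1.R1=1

missing: thr0.R0=0 thr0.R1=1 thr1.R0=0 thr1.R1=0

outcome vector order: (thr0.R0,thr0.R1,thr1.R0,thr1.R1)
TSO: 9 outcomes — {(0,0,0,0); (0,0,0,1); (0,0,1,1); (0,1,0,0); (0,1,0,1); (0,1,1,1); (1,1,0,0); (1,1,0,1); (1,1,1,1)}
TSO∖claimed = {(0,1,0,0)}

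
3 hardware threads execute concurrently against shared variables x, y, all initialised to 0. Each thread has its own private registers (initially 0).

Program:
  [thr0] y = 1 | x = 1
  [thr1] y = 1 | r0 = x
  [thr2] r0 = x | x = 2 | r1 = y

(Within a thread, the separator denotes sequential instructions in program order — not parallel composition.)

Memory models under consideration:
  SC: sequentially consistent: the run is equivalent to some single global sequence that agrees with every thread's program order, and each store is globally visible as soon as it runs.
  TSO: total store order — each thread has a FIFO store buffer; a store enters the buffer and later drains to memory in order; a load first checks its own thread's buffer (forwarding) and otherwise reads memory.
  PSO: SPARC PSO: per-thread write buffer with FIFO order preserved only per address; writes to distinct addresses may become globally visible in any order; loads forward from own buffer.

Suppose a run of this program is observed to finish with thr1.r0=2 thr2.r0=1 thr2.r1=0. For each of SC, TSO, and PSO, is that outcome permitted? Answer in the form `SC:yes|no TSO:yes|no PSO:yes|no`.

outcome vector order: (thr1.r0,thr2.r0,thr2.r1)
SC (8): 001; 011; 100; 101; 111; 200; 201; 211
TSO (9): 000; 001; 011; 100; 101; 111; 200; 201; 211
PSO (12): 000; 001; 010; 011; 100; 101; 110; 111; 200; 201; 210; 211
target 210 ∈ {PSO}

SC:no TSO:no PSO:yes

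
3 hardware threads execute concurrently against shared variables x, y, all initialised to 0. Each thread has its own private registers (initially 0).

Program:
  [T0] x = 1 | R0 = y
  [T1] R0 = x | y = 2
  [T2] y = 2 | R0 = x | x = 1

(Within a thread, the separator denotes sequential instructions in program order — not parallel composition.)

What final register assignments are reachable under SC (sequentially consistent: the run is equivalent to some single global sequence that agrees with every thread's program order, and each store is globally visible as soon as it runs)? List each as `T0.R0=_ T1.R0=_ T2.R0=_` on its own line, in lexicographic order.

T0.R0=0 T1.R0=0 T2.R0=1
T0.R0=0 T1.R0=1 T2.R0=1
T0.R0=2 T1.R0=0 T2.R0=0
T0.R0=2 T1.R0=0 T2.R0=1
T0.R0=2 T1.R0=1 T2.R0=0
T0.R0=2 T1.R0=1 T2.R0=1

outcome vector order: (T0.R0,T1.R0,T2.R0)
|SC outcomes| = 6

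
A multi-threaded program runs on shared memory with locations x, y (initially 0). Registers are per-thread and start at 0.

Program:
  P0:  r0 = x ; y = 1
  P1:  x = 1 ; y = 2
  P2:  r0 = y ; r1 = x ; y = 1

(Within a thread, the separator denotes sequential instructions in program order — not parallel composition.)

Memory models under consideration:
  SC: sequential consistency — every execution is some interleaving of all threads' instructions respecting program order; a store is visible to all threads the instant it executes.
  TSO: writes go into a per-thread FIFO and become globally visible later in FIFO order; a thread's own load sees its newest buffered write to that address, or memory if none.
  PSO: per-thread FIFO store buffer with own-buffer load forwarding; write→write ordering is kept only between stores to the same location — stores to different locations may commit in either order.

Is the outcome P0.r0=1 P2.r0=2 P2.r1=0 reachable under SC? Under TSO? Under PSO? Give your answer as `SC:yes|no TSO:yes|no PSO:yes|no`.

outcome vector order: (P0.r0,P2.r0,P2.r1)
SC (9): 000, 001, 010, 011, 021, 100, 101, 111, 121
TSO (9): 000, 001, 010, 011, 021, 100, 101, 111, 121
PSO (11): 000, 001, 010, 011, 020, 021, 100, 101, 111, 120, 121
target 120 ∈ {PSO}

SC:no TSO:no PSO:yes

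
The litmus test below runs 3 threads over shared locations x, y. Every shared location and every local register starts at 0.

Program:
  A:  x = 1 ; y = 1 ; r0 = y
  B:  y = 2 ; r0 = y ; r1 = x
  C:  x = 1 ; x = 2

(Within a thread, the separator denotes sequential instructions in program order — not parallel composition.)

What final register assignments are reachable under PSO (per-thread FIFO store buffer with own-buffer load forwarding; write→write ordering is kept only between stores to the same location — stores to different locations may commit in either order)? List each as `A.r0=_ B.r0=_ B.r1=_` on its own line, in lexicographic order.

A.r0=1 B.r0=1 B.r1=0
A.r0=1 B.r0=1 B.r1=1
A.r0=1 B.r0=1 B.r1=2
A.r0=1 B.r0=2 B.r1=0
A.r0=1 B.r0=2 B.r1=1
A.r0=1 B.r0=2 B.r1=2
A.r0=2 B.r0=2 B.r1=0
A.r0=2 B.r0=2 B.r1=1
A.r0=2 B.r0=2 B.r1=2

outcome vector order: (A.r0,B.r0,B.r1)
|PSO outcomes| = 9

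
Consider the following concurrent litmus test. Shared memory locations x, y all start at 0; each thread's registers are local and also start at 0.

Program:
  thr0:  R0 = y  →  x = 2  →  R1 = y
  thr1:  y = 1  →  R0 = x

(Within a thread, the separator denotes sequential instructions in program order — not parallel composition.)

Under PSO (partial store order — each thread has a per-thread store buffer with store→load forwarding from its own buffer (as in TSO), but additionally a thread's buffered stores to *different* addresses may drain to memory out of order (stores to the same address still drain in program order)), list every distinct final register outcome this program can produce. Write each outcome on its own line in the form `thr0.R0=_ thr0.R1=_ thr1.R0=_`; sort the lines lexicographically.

outcome vector order: (thr0.R0,thr0.R1,thr1.R0)
|PSO outcomes| = 6

thr0.R0=0 thr0.R1=0 thr1.R0=0
thr0.R0=0 thr0.R1=0 thr1.R0=2
thr0.R0=0 thr0.R1=1 thr1.R0=0
thr0.R0=0 thr0.R1=1 thr1.R0=2
thr0.R0=1 thr0.R1=1 thr1.R0=0
thr0.R0=1 thr0.R1=1 thr1.R0=2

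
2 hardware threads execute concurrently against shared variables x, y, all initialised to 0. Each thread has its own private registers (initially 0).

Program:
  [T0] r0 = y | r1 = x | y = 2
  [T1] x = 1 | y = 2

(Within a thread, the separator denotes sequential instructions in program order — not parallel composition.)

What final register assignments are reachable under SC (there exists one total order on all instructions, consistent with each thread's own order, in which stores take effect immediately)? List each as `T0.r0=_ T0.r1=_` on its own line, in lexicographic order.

outcome vector order: (T0.r0,T0.r1)
|SC outcomes| = 3

T0.r0=0 T0.r1=0
T0.r0=0 T0.r1=1
T0.r0=2 T0.r1=1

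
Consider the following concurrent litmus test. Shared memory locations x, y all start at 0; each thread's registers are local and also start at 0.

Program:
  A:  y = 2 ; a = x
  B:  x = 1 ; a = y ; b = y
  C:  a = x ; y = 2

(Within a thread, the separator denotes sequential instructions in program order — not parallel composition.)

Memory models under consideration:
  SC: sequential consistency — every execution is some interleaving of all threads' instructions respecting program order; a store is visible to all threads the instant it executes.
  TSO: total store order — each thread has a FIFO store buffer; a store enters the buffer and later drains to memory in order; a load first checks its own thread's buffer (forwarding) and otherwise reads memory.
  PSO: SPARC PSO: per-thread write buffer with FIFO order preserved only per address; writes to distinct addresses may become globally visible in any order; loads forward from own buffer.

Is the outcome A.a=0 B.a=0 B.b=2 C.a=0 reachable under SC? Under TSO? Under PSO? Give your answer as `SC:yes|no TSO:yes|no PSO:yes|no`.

outcome vector order: (A.a,B.a,B.b,C.a)
under SC → (0,2,2,0); (0,2,2,1); (1,0,0,0); (1,0,0,1); (1,0,2,0); (1,0,2,1); (1,2,2,0); (1,2,2,1)
under TSO → (0,0,0,0); (0,0,0,1); (0,0,2,0); (0,0,2,1); (0,2,2,0); (0,2,2,1); (1,0,0,0); (1,0,0,1); (1,0,2,0); (1,0,2,1); (1,2,2,0); (1,2,2,1)
under PSO → (0,0,0,0); (0,0,0,1); (0,0,2,0); (0,0,2,1); (0,2,2,0); (0,2,2,1); (1,0,0,0); (1,0,0,1); (1,0,2,0); (1,0,2,1); (1,2,2,0); (1,2,2,1)
target (0,0,2,0) ∈ {TSO,PSO}

SC:no TSO:yes PSO:yes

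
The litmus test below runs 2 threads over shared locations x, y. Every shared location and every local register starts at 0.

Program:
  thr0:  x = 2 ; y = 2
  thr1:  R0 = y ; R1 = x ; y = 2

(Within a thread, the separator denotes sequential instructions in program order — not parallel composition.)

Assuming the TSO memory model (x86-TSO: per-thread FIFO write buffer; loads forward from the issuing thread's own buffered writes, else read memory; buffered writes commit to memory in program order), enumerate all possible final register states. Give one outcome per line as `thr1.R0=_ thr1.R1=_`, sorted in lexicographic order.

outcome vector order: (thr1.R0,thr1.R1)
|TSO outcomes| = 3

thr1.R0=0 thr1.R1=0
thr1.R0=0 thr1.R1=2
thr1.R0=2 thr1.R1=2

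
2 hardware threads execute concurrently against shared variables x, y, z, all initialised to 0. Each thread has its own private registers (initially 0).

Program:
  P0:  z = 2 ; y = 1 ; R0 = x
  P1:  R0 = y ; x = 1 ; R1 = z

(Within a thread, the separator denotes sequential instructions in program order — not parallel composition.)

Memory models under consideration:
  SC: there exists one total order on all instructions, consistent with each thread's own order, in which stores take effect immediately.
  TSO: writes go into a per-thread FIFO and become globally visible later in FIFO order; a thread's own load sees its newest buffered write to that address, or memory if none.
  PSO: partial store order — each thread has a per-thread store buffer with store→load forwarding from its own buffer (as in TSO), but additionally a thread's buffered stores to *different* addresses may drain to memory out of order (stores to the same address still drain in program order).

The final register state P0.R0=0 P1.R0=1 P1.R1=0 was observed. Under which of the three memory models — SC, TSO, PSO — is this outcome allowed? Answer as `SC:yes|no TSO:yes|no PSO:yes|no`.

outcome vector order: (P0.R0,P1.R0,P1.R1)
[SC] allowed = {(0,0,2); (0,1,2); (1,0,0); (1,0,2); (1,1,2)}
[TSO] allowed = {(0,0,0); (0,0,2); (0,1,2); (1,0,0); (1,0,2); (1,1,2)}
[PSO] allowed = {(0,0,0); (0,0,2); (0,1,0); (0,1,2); (1,0,0); (1,0,2); (1,1,0); (1,1,2)}
target (0,1,0) ∈ {PSO}

SC:no TSO:no PSO:yes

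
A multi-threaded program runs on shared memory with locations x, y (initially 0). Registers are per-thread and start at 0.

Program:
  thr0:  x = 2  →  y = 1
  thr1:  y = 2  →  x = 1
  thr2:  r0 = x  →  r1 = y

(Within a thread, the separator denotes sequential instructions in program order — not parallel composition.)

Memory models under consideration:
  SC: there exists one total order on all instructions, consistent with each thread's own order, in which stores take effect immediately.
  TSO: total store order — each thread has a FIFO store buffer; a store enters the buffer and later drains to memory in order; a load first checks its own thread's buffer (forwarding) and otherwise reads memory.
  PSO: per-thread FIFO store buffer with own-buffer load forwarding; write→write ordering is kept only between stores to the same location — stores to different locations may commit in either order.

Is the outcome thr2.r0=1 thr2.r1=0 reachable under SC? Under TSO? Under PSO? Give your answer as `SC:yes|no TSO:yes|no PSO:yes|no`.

SC:no TSO:no PSO:yes

outcome vector order: (thr2.r0,thr2.r1)
SC (8): (0,0) (0,1) (0,2) (1,1) (1,2) (2,0) (2,1) (2,2)
TSO (8): (0,0) (0,1) (0,2) (1,1) (1,2) (2,0) (2,1) (2,2)
PSO (9): (0,0) (0,1) (0,2) (1,0) (1,1) (1,2) (2,0) (2,1) (2,2)
target (1,0) ∈ {PSO}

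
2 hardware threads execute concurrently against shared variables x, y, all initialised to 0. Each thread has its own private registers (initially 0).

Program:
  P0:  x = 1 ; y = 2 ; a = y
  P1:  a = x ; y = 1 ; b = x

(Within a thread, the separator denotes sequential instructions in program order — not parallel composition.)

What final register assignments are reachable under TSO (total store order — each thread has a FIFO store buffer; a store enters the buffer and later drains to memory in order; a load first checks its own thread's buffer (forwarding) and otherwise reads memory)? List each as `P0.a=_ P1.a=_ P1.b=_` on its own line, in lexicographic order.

P0.a=1 P1.a=0 P1.b=0
P0.a=1 P1.a=0 P1.b=1
P0.a=1 P1.a=1 P1.b=1
P0.a=2 P1.a=0 P1.b=0
P0.a=2 P1.a=0 P1.b=1
P0.a=2 P1.a=1 P1.b=1

outcome vector order: (P0.a,P1.a,P1.b)
|TSO outcomes| = 6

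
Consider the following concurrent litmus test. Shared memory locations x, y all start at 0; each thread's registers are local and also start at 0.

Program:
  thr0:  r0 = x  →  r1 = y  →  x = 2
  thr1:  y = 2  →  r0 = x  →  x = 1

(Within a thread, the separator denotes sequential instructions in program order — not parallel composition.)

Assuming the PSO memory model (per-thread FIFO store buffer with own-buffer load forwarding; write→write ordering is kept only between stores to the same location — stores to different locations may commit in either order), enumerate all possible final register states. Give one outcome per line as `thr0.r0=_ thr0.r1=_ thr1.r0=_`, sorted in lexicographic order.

thr0.r0=0 thr0.r1=0 thr1.r0=0
thr0.r0=0 thr0.r1=0 thr1.r0=2
thr0.r0=0 thr0.r1=2 thr1.r0=0
thr0.r0=0 thr0.r1=2 thr1.r0=2
thr0.r0=1 thr0.r1=0 thr1.r0=0
thr0.r0=1 thr0.r1=2 thr1.r0=0

outcome vector order: (thr0.r0,thr0.r1,thr1.r0)
|PSO outcomes| = 6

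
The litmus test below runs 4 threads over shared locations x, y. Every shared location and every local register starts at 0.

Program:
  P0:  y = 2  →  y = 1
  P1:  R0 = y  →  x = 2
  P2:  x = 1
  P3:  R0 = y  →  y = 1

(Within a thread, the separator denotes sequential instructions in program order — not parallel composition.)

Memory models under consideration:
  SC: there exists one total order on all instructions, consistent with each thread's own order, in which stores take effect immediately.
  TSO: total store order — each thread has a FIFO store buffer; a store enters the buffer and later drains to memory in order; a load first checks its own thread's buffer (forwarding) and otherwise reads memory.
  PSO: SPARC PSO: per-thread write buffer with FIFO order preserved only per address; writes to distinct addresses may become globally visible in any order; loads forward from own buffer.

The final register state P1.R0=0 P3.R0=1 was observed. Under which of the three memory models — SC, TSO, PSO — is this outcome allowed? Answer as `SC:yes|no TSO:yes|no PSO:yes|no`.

SC:yes TSO:yes PSO:yes

outcome vector order: (P1.R0,P3.R0)
SC: 9 outcomes — {00; 01; 02; 10; 11; 12; 20; 21; 22}
TSO: 9 outcomes — {00; 01; 02; 10; 11; 12; 20; 21; 22}
PSO: 9 outcomes — {00; 01; 02; 10; 11; 12; 20; 21; 22}
target 01 ∈ {SC,TSO,PSO}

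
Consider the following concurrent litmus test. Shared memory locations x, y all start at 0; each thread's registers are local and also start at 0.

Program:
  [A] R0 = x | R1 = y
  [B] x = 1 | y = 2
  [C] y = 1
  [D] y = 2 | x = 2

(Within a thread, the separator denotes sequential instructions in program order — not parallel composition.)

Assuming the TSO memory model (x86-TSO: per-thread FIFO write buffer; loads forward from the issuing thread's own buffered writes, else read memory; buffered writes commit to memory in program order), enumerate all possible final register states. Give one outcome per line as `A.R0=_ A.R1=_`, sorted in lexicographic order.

A.R0=0 A.R1=0
A.R0=0 A.R1=1
A.R0=0 A.R1=2
A.R0=1 A.R1=0
A.R0=1 A.R1=1
A.R0=1 A.R1=2
A.R0=2 A.R1=1
A.R0=2 A.R1=2

outcome vector order: (A.R0,A.R1)
|TSO outcomes| = 8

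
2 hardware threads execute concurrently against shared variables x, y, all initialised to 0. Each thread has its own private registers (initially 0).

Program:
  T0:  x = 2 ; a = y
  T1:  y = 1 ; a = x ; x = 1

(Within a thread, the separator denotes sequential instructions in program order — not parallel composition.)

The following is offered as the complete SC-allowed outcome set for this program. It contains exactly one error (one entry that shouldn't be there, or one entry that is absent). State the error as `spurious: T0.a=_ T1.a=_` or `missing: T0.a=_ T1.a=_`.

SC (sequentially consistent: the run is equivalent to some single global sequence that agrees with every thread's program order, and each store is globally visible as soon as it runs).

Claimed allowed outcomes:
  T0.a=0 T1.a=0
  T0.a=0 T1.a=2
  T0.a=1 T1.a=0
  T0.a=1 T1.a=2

outcome vector order: (T0.a,T1.a)
[SC] allowed = {(0,2), (1,0), (1,2)}
claimed∖SC = {(0,0)}

spurious: T0.a=0 T1.a=0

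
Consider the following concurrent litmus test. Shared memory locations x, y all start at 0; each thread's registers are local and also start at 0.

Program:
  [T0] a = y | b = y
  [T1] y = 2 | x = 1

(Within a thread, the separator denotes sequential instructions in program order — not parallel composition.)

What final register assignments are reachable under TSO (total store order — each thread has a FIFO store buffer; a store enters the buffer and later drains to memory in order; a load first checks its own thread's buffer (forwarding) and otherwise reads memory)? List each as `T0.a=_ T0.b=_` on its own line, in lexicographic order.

T0.a=0 T0.b=0
T0.a=0 T0.b=2
T0.a=2 T0.b=2

outcome vector order: (T0.a,T0.b)
|TSO outcomes| = 3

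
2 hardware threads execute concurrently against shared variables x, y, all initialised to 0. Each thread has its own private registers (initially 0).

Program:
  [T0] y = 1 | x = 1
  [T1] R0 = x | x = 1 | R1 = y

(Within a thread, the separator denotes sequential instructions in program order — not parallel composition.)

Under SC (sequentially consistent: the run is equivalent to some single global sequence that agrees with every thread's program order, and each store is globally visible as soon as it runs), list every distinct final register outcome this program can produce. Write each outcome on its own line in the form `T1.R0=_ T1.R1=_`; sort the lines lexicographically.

outcome vector order: (T1.R0,T1.R1)
|SC outcomes| = 3

T1.R0=0 T1.R1=0
T1.R0=0 T1.R1=1
T1.R0=1 T1.R1=1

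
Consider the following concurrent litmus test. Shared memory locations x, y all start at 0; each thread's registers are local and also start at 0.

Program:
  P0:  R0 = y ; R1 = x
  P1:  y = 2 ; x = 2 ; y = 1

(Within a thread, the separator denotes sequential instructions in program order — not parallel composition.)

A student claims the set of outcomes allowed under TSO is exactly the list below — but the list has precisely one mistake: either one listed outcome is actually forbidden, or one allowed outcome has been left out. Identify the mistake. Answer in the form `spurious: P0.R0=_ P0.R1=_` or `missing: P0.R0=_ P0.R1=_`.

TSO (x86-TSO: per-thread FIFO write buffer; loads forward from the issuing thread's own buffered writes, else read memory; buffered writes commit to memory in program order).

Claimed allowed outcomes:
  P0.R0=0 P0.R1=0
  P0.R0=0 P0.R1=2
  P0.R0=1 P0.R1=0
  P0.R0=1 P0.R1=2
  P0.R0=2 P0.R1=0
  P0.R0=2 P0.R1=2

spurious: P0.R0=1 P0.R1=0

outcome vector order: (P0.R0,P0.R1)
under TSO → (0,0); (0,2); (1,2); (2,0); (2,2)
claimed∖TSO = {(1,0)}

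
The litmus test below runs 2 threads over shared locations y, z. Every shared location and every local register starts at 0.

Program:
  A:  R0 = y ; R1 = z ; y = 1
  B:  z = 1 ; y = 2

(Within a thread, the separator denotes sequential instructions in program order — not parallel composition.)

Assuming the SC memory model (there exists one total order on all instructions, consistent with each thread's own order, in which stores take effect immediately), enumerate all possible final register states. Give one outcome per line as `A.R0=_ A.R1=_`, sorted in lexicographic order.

A.R0=0 A.R1=0
A.R0=0 A.R1=1
A.R0=2 A.R1=1

outcome vector order: (A.R0,A.R1)
|SC outcomes| = 3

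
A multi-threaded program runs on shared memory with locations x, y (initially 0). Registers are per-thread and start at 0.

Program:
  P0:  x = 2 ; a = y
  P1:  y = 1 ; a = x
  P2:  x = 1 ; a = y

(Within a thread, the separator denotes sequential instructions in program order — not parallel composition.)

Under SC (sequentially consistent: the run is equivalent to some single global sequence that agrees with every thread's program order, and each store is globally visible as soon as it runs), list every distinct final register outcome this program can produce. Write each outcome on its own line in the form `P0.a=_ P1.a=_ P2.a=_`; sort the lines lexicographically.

outcome vector order: (P0.a,P1.a,P2.a)
|SC outcomes| = 9

P0.a=0 P1.a=1 P2.a=0
P0.a=0 P1.a=1 P2.a=1
P0.a=0 P1.a=2 P2.a=0
P0.a=0 P1.a=2 P2.a=1
P0.a=1 P1.a=0 P2.a=1
P0.a=1 P1.a=1 P2.a=0
P0.a=1 P1.a=1 P2.a=1
P0.a=1 P1.a=2 P2.a=0
P0.a=1 P1.a=2 P2.a=1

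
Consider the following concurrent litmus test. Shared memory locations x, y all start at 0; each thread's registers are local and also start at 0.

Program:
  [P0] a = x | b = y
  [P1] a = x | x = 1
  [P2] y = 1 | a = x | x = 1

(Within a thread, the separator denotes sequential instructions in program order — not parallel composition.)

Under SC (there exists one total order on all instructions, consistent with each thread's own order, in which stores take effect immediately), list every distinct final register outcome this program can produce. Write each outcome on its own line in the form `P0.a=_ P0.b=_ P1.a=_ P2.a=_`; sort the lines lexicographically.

P0.a=0 P0.b=0 P1.a=0 P2.a=0
P0.a=0 P0.b=0 P1.a=0 P2.a=1
P0.a=0 P0.b=0 P1.a=1 P2.a=0
P0.a=0 P0.b=1 P1.a=0 P2.a=0
P0.a=0 P0.b=1 P1.a=0 P2.a=1
P0.a=0 P0.b=1 P1.a=1 P2.a=0
P0.a=1 P0.b=0 P1.a=0 P2.a=1
P0.a=1 P0.b=1 P1.a=0 P2.a=0
P0.a=1 P0.b=1 P1.a=0 P2.a=1
P0.a=1 P0.b=1 P1.a=1 P2.a=0

outcome vector order: (P0.a,P0.b,P1.a,P2.a)
|SC outcomes| = 10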